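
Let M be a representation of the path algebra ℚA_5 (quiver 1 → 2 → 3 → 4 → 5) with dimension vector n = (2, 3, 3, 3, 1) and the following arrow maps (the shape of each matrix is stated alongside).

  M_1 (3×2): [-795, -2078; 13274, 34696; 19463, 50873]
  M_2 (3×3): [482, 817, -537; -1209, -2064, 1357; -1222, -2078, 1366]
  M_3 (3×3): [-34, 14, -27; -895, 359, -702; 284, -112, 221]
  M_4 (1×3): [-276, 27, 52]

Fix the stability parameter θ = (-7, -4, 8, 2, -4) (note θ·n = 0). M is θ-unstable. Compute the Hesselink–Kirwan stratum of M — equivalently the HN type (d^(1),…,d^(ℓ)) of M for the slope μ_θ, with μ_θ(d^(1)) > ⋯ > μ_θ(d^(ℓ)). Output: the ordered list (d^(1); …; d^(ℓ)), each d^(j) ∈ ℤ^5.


Barcode: M ≅ I[1,4], I[1,5], I[2,3], I[4,4]. HN layers by μ_θ (5 steps, strictly decreasing):
  μ^(1)=8; μ^(2)=5; μ^(3)=2; μ^(4)=-4; μ^(5)=-7

((0, 0, 1, 0, 0); (0, 0, 1, 1, 0); (0, 0, 1, 2, 1); (0, 3, 0, 0, 0); (2, 0, 0, 0, 0))


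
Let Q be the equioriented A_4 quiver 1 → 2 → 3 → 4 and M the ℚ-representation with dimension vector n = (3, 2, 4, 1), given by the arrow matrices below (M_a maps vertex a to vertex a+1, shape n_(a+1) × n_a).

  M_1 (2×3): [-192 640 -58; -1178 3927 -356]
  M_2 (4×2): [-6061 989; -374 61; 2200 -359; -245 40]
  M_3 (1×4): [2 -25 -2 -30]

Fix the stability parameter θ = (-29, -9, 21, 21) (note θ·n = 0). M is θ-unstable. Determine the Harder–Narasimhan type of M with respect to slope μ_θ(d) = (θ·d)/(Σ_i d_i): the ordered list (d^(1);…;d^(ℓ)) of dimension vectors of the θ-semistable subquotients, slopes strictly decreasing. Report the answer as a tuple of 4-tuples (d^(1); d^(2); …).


Barcode: M ≅ I[1,1], I[1,3], I[1,4], I[3,3]^2. HN layers by μ_θ (3 steps, strictly decreasing):
  μ^(1)=21; μ^(2)=-9; μ^(3)=-29

((0, 0, 4, 1); (0, 2, 0, 0); (3, 0, 0, 0))


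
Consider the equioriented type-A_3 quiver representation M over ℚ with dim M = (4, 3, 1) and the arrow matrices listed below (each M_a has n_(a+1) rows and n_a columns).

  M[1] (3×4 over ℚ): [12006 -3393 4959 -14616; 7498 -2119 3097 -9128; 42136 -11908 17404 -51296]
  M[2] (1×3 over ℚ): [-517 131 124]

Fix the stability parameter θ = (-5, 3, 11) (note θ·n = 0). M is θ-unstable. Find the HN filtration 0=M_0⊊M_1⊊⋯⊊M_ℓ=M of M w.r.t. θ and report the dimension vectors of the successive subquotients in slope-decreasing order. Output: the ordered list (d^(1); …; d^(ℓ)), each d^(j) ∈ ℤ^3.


Via rank(M_{q-1}∘⋯∘M_p): M ≅ I[1,1]^3, I[1,2], I[2,2], I[2,3].
μ_θ-semistable layers: μ^(1)=11; μ^(2)=3; μ^(3)=-5

((0, 0, 1); (0, 3, 0); (4, 0, 0))


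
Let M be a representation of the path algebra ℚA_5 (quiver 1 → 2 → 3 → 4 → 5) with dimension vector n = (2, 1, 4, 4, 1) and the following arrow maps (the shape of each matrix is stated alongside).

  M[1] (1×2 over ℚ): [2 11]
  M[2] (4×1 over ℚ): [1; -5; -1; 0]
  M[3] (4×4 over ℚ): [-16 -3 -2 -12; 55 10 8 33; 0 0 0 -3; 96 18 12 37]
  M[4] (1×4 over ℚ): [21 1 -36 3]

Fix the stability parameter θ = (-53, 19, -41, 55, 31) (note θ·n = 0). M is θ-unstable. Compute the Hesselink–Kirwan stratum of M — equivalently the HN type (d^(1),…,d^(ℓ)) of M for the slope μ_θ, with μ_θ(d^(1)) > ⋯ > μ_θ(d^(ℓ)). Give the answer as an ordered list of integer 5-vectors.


Barcode: M ≅ I[1,1], I[1,4], I[3,3], I[3,4], I[3,5], I[4,4]. HN layers by μ_θ (5 steps, strictly decreasing):
  μ^(1)=55; μ^(2)=43; μ^(3)=-11; μ^(4)=-41; μ^(5)=-53

((0, 0, 0, 3, 0); (0, 0, 0, 1, 1); (0, 1, 1, 0, 0); (0, 0, 3, 0, 0); (2, 0, 0, 0, 0))


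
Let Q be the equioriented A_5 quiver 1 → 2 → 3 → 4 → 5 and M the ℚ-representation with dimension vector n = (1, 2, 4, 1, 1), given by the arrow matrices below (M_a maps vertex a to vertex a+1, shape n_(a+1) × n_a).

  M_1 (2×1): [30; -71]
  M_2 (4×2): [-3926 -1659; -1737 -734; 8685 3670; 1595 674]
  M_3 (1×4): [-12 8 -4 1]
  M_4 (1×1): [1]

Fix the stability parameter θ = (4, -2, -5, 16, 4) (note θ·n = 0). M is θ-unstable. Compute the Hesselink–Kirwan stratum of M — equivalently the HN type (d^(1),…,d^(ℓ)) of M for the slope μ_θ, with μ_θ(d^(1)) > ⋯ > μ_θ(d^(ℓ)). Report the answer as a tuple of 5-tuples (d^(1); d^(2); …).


Barcode: M ≅ I[1,3], I[2,5], I[3,3]^2. HN layers by μ_θ (4 steps, strictly decreasing):
  μ^(1)=10; μ^(2)=-1; μ^(3)=-7/2; μ^(4)=-5

((0, 0, 0, 1, 1); (1, 1, 1, 0, 0); (0, 1, 1, 0, 0); (0, 0, 2, 0, 0))


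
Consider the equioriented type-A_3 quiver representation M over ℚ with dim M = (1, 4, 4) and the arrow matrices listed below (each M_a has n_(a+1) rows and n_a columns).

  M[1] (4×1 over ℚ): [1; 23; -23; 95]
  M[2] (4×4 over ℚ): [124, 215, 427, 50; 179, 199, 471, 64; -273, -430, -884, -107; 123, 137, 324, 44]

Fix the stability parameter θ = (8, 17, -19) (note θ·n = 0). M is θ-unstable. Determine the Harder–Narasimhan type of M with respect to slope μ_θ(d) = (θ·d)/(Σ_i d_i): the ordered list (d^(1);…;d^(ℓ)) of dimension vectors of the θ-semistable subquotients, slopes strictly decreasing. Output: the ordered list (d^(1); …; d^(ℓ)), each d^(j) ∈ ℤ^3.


Interval decomposition of M: I[1,3], I[2,3]^3.
HN type (ℓ=2): μ^(1)=2; μ^(2)=-1

((1, 1, 1); (0, 3, 3))


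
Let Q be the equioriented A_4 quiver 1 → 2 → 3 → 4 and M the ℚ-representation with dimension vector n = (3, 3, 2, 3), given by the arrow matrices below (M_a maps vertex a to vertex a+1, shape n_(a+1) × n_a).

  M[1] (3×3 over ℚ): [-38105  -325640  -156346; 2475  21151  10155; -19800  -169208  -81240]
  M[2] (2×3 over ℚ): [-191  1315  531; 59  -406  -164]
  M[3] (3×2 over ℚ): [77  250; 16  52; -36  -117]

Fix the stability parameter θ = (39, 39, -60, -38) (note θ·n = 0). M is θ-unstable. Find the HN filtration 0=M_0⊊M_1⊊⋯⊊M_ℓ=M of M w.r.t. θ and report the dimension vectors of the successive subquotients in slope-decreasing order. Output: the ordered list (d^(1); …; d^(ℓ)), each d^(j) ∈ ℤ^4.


Barcode: M ≅ I[1,1], I[1,4]^2, I[2,2], I[4,4]. HN layers by μ_θ (3 steps, strictly decreasing):
  μ^(1)=39; μ^(2)=-5; μ^(3)=-38

((1, 1, 0, 0); (2, 2, 2, 2); (0, 0, 0, 1))


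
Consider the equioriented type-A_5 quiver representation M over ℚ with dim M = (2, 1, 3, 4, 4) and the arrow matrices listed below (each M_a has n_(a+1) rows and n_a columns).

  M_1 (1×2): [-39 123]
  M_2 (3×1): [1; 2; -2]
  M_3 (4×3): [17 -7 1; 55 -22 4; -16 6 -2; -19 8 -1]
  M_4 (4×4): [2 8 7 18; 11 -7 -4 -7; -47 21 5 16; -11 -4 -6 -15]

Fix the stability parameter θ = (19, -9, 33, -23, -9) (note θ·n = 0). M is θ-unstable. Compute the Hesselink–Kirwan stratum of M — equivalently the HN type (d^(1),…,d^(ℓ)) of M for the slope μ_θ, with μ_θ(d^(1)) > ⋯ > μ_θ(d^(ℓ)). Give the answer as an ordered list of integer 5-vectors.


Via rank(M_{q-1}∘⋯∘M_p): M ≅ I[1,1], I[1,5], I[3,5]^2, I[4,5].
μ_θ-semistable layers: μ^(1)=19; μ^(2)=11/5; μ^(3)=1/3; μ^(4)=-9; μ^(5)=-23

((1, 0, 0, 0, 0); (1, 1, 1, 1, 1); (0, 0, 2, 2, 2); (0, 0, 0, 0, 1); (0, 0, 0, 1, 0))


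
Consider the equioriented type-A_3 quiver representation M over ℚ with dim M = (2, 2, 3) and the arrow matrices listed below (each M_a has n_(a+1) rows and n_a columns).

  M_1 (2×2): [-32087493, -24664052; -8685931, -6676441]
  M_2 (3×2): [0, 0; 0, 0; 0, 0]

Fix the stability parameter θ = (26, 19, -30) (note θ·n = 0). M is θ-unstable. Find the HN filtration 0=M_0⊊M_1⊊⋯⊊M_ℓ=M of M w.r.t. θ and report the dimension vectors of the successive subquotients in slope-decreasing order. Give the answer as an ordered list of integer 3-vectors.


Interval decomposition of M: I[1,2]^2, I[3,3]^3.
HN type (ℓ=2): μ^(1)=45/2; μ^(2)=-30

((2, 2, 0); (0, 0, 3))


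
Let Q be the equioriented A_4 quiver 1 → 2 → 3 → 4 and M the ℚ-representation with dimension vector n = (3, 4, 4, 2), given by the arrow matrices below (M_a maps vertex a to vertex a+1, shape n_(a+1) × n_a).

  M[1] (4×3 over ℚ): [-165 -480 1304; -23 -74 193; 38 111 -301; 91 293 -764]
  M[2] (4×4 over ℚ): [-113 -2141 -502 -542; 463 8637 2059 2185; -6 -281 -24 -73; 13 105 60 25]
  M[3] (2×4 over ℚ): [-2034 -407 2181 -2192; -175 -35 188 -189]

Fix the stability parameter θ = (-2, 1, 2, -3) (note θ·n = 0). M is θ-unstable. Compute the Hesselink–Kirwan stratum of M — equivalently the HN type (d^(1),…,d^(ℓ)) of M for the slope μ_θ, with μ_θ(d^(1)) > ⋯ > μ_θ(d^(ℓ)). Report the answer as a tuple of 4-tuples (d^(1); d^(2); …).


Barcode: M ≅ I[1,3], I[1,4]^2, I[2,3]. HN layers by μ_θ (4 steps, strictly decreasing):
  μ^(1)=2; μ^(2)=1; μ^(3)=0; μ^(4)=-2

((0, 0, 2, 0); (0, 2, 0, 0); (0, 2, 2, 2); (3, 0, 0, 0))


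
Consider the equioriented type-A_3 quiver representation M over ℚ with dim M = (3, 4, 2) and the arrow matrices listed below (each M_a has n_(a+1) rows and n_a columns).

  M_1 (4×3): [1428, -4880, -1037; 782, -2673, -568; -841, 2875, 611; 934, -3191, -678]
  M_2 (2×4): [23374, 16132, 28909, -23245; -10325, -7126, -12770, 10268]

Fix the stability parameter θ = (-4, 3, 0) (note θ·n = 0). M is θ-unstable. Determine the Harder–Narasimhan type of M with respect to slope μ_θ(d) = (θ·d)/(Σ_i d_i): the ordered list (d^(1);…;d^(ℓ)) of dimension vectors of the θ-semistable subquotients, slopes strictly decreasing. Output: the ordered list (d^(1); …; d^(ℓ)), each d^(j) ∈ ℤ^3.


Interval decomposition of M: I[1,2], I[1,3]^2, I[2,2].
HN type (ℓ=3): μ^(1)=3; μ^(2)=3/2; μ^(3)=-4

((0, 2, 0); (0, 2, 2); (3, 0, 0))


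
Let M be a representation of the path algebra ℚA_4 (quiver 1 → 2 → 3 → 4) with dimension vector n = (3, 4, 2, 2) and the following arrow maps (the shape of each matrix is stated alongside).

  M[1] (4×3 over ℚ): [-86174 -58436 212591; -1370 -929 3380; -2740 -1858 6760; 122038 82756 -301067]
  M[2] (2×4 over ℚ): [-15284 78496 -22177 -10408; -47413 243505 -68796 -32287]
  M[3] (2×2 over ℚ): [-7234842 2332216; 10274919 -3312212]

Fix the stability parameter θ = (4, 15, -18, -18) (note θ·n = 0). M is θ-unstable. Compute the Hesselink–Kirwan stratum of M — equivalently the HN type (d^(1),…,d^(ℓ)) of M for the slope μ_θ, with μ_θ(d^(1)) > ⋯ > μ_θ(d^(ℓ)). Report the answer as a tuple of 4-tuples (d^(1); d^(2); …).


Barcode: M ≅ I[1,1], I[1,2], I[1,4], I[2,2], I[2,3], I[4,4]. HN layers by μ_θ (5 steps, strictly decreasing):
  μ^(1)=15; μ^(2)=4; μ^(3)=-3/2; μ^(4)=-17/4; μ^(5)=-18

((0, 2, 0, 0); (2, 0, 0, 0); (0, 1, 1, 0); (1, 1, 1, 1); (0, 0, 0, 1))


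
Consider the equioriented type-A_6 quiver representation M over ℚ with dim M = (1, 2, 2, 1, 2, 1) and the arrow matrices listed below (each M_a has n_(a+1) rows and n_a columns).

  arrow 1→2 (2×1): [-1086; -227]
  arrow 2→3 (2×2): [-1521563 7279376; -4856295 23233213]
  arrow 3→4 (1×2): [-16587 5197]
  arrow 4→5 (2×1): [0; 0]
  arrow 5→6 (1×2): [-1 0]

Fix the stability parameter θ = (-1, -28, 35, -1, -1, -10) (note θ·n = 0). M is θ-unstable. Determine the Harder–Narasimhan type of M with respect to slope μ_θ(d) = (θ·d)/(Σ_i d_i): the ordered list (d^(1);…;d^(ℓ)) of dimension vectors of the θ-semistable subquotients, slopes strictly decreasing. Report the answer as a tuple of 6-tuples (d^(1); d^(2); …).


Via rank(M_{q-1}∘⋯∘M_p): M ≅ I[1,4], I[2,3], I[5,5], I[5,6].
μ_θ-semistable layers: μ^(1)=35; μ^(2)=17; μ^(3)=-1; μ^(4)=-11/2; μ^(5)=-29/2; μ^(6)=-28

((0, 0, 1, 0, 0, 0); (0, 0, 1, 1, 0, 0); (0, 0, 0, 0, 1, 0); (0, 0, 0, 0, 1, 1); (1, 1, 0, 0, 0, 0); (0, 1, 0, 0, 0, 0))


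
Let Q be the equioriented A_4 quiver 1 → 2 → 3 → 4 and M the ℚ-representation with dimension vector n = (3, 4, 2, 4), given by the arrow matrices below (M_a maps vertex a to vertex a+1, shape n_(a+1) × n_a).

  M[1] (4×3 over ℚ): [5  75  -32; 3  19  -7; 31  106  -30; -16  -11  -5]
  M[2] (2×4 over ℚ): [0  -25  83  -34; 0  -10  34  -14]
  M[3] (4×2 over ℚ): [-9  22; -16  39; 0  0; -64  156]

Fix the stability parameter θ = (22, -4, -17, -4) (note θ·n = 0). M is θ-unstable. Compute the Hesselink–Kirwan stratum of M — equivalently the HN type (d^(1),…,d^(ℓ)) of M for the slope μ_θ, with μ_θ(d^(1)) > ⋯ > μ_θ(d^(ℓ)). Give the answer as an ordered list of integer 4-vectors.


Barcode: M ≅ I[1,2]^2, I[1,4], I[2,4], I[4,4]^2. HN layers by μ_θ (4 steps, strictly decreasing):
  μ^(1)=9; μ^(2)=-3/4; μ^(3)=-4; μ^(4)=-21/2

((2, 2, 0, 0); (1, 1, 1, 1); (0, 0, 0, 3); (0, 1, 1, 0))


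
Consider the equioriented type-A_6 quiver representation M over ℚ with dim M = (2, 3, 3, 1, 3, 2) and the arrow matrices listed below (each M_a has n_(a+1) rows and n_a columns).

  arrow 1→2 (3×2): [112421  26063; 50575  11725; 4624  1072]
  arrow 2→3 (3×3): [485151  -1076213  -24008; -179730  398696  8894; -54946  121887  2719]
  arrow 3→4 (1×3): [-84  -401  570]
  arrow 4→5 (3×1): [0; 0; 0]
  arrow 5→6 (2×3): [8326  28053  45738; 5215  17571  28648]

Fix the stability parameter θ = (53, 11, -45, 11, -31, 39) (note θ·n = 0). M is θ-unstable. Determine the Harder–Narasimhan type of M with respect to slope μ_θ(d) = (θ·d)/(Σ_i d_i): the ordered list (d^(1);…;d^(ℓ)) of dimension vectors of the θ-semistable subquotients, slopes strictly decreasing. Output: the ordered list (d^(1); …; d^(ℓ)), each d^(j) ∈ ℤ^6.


Via rank(M_{q-1}∘⋯∘M_p): M ≅ I[1,1], I[1,4], I[2,2], I[2,3], I[3,3], I[5,5], I[5,6]^2.
μ_θ-semistable layers: μ^(1)=53; μ^(2)=39; μ^(3)=11; μ^(4)=19/3; μ^(5)=-17; μ^(6)=-31; μ^(7)=-45

((1, 0, 0, 0, 0, 0); (0, 0, 0, 0, 0, 2); (0, 1, 0, 1, 0, 0); (1, 1, 1, 0, 0, 0); (0, 1, 1, 0, 0, 0); (0, 0, 0, 0, 3, 0); (0, 0, 1, 0, 0, 0))


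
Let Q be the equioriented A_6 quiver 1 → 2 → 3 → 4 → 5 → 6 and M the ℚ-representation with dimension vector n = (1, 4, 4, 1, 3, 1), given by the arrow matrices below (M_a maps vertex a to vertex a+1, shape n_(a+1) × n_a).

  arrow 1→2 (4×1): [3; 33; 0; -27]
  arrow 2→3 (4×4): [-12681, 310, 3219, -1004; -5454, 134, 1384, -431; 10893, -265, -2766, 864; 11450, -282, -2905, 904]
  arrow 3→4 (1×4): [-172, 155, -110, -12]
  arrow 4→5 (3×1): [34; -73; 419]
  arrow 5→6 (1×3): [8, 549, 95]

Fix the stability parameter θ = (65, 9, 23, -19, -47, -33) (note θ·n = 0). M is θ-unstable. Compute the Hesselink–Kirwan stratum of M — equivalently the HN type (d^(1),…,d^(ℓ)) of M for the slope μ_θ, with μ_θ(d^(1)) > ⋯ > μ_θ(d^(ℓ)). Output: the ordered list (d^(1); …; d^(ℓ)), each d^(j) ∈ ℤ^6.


Barcode: M ≅ I[1,5], I[2,3]^3, I[5,5], I[5,6]. HN layers by μ_θ (5 steps, strictly decreasing):
  μ^(1)=23; μ^(2)=9; μ^(3)=31/5; μ^(4)=-33; μ^(5)=-47

((0, 0, 3, 0, 0, 0); (0, 3, 0, 0, 0, 0); (1, 1, 1, 1, 1, 0); (0, 0, 0, 0, 0, 1); (0, 0, 0, 0, 2, 0))


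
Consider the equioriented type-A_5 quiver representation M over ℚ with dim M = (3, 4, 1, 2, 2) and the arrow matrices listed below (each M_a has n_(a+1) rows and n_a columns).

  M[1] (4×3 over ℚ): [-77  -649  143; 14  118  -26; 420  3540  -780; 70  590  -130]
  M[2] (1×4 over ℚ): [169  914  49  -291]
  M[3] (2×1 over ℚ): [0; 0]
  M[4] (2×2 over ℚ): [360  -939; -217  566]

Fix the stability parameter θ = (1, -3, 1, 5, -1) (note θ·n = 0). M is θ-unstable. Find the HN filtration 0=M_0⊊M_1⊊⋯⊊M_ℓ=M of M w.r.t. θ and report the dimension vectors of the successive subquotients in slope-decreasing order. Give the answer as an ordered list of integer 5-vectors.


Interval decomposition of M: I[1,1]^2, I[1,3], I[2,2]^3, I[4,5]^2.
HN type (ℓ=4): μ^(1)=2; μ^(2)=1; μ^(3)=-1; μ^(4)=-3

((0, 0, 0, 2, 2); (2, 0, 1, 0, 0); (1, 1, 0, 0, 0); (0, 3, 0, 0, 0))


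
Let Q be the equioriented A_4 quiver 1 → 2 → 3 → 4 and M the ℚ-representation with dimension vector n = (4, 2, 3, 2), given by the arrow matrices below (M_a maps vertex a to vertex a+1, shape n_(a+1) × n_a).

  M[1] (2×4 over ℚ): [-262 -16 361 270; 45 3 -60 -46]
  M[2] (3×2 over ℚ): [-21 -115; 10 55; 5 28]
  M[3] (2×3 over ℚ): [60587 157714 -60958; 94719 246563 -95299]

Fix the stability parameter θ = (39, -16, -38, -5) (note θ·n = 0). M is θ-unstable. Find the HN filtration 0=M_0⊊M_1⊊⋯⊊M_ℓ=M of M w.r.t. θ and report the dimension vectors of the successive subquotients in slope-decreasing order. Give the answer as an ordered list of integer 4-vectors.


Via rank(M_{q-1}∘⋯∘M_p): M ≅ I[1,1]^2, I[1,4]^2, I[3,3].
μ_θ-semistable layers: μ^(1)=39; μ^(2)=-5; μ^(3)=-38

((2, 0, 0, 0); (2, 2, 2, 2); (0, 0, 1, 0))


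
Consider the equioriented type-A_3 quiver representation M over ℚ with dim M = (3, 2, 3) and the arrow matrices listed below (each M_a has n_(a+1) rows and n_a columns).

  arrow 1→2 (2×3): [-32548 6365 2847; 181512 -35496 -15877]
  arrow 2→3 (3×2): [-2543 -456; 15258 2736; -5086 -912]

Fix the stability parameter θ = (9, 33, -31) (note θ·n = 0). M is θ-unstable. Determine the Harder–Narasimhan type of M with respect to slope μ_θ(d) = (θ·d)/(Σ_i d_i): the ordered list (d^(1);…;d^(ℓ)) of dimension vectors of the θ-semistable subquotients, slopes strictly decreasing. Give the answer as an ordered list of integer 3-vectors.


Barcode: M ≅ I[1,1], I[1,2], I[1,3], I[3,3]^2. HN layers by μ_θ (4 steps, strictly decreasing):
  μ^(1)=33; μ^(2)=9; μ^(3)=11/3; μ^(4)=-31

((0, 1, 0); (2, 0, 0); (1, 1, 1); (0, 0, 2))


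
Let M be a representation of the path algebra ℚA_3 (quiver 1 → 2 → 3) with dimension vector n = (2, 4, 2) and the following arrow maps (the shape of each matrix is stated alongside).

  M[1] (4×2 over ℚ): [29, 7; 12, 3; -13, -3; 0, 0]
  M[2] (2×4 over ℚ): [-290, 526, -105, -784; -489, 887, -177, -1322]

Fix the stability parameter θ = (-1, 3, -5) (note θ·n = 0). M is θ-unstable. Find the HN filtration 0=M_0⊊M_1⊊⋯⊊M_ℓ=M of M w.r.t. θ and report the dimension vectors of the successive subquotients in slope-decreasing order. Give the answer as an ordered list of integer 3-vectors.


Barcode: M ≅ I[1,3]^2, I[2,2]^2. HN layers by μ_θ (2 steps, strictly decreasing):
  μ^(1)=3; μ^(2)=-1

((0, 2, 0); (2, 2, 2))


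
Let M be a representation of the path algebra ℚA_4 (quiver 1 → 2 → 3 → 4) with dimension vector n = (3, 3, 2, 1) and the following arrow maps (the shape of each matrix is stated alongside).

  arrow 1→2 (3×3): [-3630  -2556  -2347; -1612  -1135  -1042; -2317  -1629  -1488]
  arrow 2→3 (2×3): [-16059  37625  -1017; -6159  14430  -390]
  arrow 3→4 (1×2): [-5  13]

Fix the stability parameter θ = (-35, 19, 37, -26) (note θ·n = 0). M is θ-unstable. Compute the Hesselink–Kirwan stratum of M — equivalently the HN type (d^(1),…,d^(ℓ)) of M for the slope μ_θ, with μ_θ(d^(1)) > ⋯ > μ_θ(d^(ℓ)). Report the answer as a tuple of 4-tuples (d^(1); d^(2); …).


Interval decomposition of M: I[1,2], I[1,3], I[1,4].
HN type (ℓ=4): μ^(1)=37; μ^(2)=19; μ^(3)=10; μ^(4)=-35

((0, 0, 1, 0); (0, 2, 0, 0); (0, 1, 1, 1); (3, 0, 0, 0))


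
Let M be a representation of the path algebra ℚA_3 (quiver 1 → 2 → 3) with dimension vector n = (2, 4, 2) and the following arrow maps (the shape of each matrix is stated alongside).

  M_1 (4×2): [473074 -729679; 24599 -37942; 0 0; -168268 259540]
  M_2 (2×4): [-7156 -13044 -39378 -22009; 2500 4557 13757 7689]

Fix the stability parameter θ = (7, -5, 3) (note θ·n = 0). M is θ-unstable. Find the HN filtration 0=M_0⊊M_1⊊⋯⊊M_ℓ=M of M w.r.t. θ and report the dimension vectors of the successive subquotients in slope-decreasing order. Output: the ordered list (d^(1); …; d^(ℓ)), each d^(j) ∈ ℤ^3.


Via rank(M_{q-1}∘⋯∘M_p): M ≅ I[1,2], I[1,3], I[2,2], I[2,3].
μ_θ-semistable layers: μ^(1)=3; μ^(2)=1; μ^(3)=-5

((0, 0, 2); (2, 2, 0); (0, 2, 0))


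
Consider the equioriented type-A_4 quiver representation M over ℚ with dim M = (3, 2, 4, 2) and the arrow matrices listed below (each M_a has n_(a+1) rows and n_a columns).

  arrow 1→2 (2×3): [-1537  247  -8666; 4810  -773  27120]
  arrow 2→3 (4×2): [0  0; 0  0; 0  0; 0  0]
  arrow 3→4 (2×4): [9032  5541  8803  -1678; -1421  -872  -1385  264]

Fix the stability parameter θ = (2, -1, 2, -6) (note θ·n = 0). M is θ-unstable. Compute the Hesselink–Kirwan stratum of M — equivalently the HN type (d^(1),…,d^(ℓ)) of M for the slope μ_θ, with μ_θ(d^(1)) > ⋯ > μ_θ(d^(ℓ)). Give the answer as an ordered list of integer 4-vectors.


Interval decomposition of M: I[1,1], I[1,2]^2, I[3,3]^2, I[3,4]^2.
HN type (ℓ=3): μ^(1)=2; μ^(2)=1/2; μ^(3)=-2

((1, 0, 2, 0); (2, 2, 0, 0); (0, 0, 2, 2))


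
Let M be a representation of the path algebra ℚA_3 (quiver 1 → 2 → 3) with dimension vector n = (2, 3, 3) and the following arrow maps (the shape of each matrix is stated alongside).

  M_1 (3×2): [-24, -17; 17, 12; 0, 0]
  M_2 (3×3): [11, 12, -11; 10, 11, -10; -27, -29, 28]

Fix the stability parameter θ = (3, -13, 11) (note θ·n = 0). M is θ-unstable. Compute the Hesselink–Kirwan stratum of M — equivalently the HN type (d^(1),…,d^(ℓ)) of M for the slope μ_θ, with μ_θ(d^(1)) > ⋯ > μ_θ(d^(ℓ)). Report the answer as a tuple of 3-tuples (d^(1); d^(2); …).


Barcode: M ≅ I[1,3]^2, I[2,3]. HN layers by μ_θ (3 steps, strictly decreasing):
  μ^(1)=11; μ^(2)=-5; μ^(3)=-13

((0, 0, 3); (2, 2, 0); (0, 1, 0))


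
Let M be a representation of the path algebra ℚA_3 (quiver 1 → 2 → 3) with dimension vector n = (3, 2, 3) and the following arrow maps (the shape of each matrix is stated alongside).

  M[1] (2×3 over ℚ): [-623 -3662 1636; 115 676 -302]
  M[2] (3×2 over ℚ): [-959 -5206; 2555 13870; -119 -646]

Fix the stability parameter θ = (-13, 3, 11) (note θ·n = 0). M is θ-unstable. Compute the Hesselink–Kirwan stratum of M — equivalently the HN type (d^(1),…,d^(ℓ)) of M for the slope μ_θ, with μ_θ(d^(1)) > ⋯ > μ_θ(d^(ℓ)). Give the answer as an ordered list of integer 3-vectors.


Interval decomposition of M: I[1,1], I[1,2], I[1,3], I[3,3]^2.
HN type (ℓ=3): μ^(1)=11; μ^(2)=3; μ^(3)=-13

((0, 0, 3); (0, 2, 0); (3, 0, 0))


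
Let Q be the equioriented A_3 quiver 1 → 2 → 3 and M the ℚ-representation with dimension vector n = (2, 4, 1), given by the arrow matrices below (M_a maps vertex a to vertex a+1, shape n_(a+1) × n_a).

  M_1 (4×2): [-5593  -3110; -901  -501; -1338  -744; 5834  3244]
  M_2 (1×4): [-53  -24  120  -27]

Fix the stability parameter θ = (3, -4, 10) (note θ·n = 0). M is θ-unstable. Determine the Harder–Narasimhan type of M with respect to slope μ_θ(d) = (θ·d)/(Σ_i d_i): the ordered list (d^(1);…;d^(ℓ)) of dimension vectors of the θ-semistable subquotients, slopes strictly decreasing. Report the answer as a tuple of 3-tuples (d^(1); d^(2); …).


Via rank(M_{q-1}∘⋯∘M_p): M ≅ I[1,2], I[1,3], I[2,2]^2.
μ_θ-semistable layers: μ^(1)=10; μ^(2)=-1/2; μ^(3)=-4

((0, 0, 1); (2, 2, 0); (0, 2, 0))


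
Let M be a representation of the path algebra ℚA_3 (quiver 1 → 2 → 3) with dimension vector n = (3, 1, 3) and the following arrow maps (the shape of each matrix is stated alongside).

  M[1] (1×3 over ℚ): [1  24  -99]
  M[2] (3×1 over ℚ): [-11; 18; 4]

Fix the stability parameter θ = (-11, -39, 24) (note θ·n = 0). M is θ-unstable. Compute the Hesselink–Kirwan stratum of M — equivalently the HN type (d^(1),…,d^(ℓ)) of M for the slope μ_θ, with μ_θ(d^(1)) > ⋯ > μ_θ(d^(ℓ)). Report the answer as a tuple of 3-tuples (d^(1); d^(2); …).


Barcode: M ≅ I[1,1]^2, I[1,3], I[3,3]^2. HN layers by μ_θ (3 steps, strictly decreasing):
  μ^(1)=24; μ^(2)=-11; μ^(3)=-25

((0, 0, 3); (2, 0, 0); (1, 1, 0))


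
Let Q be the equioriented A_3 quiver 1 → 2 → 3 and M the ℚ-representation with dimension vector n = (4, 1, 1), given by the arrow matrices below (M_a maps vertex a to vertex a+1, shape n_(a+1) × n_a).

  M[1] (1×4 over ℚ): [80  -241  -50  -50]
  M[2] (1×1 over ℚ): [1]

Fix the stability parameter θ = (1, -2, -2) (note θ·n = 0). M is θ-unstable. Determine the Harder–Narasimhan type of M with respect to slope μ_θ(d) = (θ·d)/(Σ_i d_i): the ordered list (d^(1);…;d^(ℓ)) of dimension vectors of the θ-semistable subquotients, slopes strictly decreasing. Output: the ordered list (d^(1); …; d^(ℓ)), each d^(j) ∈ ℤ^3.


Barcode: M ≅ I[1,1]^3, I[1,3]. HN layers by μ_θ (2 steps, strictly decreasing):
  μ^(1)=1; μ^(2)=-1

((3, 0, 0); (1, 1, 1))


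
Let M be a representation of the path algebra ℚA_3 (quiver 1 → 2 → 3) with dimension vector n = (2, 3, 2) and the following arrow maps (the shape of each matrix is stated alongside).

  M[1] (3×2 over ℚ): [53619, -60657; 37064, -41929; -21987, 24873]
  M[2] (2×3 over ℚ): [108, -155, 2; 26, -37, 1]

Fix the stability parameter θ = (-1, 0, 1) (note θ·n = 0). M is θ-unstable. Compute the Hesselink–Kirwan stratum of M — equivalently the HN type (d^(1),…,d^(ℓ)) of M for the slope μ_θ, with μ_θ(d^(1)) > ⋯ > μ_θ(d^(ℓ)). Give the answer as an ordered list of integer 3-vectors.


Interval decomposition of M: I[1,3]^2, I[2,2].
HN type (ℓ=3): μ^(1)=1; μ^(2)=0; μ^(3)=-1

((0, 0, 2); (0, 3, 0); (2, 0, 0))


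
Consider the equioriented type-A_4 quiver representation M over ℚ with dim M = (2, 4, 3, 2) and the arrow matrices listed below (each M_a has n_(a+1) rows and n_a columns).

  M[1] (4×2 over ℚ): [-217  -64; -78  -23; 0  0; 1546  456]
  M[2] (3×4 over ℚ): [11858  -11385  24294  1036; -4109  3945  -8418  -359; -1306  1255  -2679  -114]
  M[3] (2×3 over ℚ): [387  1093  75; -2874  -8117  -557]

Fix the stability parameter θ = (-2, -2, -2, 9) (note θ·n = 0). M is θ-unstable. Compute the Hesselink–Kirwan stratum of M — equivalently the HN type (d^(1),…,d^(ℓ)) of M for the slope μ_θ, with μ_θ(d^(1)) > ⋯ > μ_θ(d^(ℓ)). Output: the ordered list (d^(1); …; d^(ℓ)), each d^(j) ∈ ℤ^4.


Interval decomposition of M: I[1,4]^2, I[2,2], I[2,3].
HN type (ℓ=2): μ^(1)=9; μ^(2)=-2

((0, 0, 0, 2); (2, 4, 3, 0))


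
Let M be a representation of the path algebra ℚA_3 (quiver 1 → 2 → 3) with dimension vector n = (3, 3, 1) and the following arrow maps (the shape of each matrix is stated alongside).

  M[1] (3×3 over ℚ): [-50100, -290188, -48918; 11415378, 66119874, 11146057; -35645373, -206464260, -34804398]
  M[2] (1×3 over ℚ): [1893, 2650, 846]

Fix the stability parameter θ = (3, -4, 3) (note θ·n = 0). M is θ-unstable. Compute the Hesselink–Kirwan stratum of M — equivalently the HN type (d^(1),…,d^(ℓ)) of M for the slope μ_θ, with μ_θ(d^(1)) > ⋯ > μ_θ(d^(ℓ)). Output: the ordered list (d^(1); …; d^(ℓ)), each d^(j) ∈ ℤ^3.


Interval decomposition of M: I[1,1], I[1,2], I[1,3], I[2,2].
HN type (ℓ=3): μ^(1)=3; μ^(2)=-1/2; μ^(3)=-4

((1, 0, 1); (2, 2, 0); (0, 1, 0))


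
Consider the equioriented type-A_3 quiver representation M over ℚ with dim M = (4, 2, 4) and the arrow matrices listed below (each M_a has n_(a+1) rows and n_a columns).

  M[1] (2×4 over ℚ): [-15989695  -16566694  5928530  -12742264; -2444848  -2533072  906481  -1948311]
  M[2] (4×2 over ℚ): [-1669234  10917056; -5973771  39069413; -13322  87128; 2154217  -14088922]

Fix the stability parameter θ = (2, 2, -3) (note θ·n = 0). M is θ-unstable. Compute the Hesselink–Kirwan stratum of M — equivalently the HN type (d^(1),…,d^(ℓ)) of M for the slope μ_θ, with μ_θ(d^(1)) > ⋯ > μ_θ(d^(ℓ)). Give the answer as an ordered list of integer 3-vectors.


Via rank(M_{q-1}∘⋯∘M_p): M ≅ I[1,1]^2, I[1,3]^2, I[3,3]^2.
μ_θ-semistable layers: μ^(1)=2; μ^(2)=1/3; μ^(3)=-3

((2, 0, 0); (2, 2, 2); (0, 0, 2))


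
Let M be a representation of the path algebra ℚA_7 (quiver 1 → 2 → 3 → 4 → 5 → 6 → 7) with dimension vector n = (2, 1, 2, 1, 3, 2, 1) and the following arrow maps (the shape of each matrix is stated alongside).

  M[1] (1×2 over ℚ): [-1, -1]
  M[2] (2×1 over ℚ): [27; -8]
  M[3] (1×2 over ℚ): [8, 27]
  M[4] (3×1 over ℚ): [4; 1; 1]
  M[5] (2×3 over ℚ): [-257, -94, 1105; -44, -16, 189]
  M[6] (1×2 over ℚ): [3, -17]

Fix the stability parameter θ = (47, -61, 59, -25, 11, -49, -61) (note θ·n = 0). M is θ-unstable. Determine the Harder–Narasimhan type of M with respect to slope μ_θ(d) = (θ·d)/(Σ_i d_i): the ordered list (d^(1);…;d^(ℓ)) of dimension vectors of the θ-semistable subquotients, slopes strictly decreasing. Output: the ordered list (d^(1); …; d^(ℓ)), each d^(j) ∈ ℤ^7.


Barcode: M ≅ I[1,1], I[1,3], I[3,6], I[5,5], I[5,7]. HN layers by μ_θ (6 steps, strictly decreasing):
  μ^(1)=59; μ^(2)=47; μ^(3)=11; μ^(4)=-1; μ^(5)=-7; μ^(6)=-33

((0, 0, 1, 0, 0, 0, 0); (1, 0, 0, 0, 0, 0, 0); (0, 0, 0, 0, 1, 0, 0); (0, 0, 1, 1, 1, 1, 0); (1, 1, 0, 0, 0, 0, 0); (0, 0, 0, 0, 1, 1, 1))


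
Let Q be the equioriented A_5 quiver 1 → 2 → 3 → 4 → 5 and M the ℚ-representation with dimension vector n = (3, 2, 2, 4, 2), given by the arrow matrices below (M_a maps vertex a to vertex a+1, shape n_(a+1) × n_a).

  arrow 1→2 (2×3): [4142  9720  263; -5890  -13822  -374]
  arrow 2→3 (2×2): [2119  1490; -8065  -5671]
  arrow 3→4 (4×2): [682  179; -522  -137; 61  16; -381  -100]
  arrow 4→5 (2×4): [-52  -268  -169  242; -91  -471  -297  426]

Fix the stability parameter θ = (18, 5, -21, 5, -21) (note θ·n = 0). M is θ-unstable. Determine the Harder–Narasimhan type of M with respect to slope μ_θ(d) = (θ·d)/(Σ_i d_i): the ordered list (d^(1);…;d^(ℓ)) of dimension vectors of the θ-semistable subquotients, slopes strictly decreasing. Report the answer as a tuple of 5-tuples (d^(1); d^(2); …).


Interval decomposition of M: I[1,1], I[1,5]^2, I[4,4]^2.
HN type (ℓ=3): μ^(1)=18; μ^(2)=5; μ^(3)=-14/5

((1, 0, 0, 0, 0); (0, 0, 0, 2, 0); (2, 2, 2, 2, 2))


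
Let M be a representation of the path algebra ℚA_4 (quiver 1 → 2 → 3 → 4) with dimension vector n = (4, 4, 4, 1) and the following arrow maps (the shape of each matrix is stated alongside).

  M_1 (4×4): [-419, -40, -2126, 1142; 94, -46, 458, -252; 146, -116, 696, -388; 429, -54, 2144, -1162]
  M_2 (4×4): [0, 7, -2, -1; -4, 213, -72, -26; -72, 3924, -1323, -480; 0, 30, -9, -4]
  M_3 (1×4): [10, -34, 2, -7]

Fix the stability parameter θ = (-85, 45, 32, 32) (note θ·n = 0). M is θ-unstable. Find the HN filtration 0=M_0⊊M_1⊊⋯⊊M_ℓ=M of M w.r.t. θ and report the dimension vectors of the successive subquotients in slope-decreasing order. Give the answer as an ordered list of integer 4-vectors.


Via rank(M_{q-1}∘⋯∘M_p): M ≅ I[1,1]^2, I[1,3], I[1,4], I[2,2], I[2,3], I[3,3].
μ_θ-semistable layers: μ^(1)=45; μ^(2)=77/2; μ^(3)=109/3; μ^(4)=32; μ^(5)=-85

((0, 1, 0, 0); (0, 2, 2, 0); (0, 1, 1, 1); (0, 0, 1, 0); (4, 0, 0, 0))


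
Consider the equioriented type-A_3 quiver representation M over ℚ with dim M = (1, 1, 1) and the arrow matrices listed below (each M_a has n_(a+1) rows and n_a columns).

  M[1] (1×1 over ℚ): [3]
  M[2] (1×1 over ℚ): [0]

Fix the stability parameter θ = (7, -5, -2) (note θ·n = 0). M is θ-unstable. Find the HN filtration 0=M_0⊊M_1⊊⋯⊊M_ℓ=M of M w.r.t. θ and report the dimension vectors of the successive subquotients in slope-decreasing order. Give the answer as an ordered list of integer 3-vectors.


Barcode: M ≅ I[1,2], I[3,3]. HN layers by μ_θ (2 steps, strictly decreasing):
  μ^(1)=1; μ^(2)=-2

((1, 1, 0); (0, 0, 1))


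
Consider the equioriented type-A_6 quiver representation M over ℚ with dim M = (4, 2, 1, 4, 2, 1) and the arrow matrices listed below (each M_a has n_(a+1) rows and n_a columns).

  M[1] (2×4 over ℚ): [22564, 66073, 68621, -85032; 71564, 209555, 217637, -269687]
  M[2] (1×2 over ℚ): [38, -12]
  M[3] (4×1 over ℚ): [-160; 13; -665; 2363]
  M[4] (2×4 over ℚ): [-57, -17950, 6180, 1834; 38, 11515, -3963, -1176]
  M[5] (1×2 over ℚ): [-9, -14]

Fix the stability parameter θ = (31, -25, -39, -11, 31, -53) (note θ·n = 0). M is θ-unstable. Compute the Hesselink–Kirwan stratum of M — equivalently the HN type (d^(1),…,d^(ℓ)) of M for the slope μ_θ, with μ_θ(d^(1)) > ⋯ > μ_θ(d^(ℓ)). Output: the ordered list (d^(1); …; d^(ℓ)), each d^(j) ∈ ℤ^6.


Via rank(M_{q-1}∘⋯∘M_p): M ≅ I[1,1]^2, I[1,2], I[1,6], I[4,4]^2, I[4,5].
μ_θ-semistable layers: μ^(1)=31; μ^(2)=3; μ^(3)=-11

((2, 0, 0, 0, 1, 0); (1, 1, 0, 0, 0, 0); (1, 1, 1, 4, 1, 1))


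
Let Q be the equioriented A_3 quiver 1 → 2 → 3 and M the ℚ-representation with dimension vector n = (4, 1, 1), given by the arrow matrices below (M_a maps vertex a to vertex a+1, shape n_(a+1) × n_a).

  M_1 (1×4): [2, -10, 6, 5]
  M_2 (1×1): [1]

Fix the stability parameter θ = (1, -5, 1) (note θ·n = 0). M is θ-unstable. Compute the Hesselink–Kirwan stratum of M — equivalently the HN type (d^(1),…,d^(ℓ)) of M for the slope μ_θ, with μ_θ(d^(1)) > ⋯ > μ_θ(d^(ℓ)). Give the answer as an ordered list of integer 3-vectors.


Barcode: M ≅ I[1,1]^3, I[1,3]. HN layers by μ_θ (2 steps, strictly decreasing):
  μ^(1)=1; μ^(2)=-2

((3, 0, 1); (1, 1, 0))


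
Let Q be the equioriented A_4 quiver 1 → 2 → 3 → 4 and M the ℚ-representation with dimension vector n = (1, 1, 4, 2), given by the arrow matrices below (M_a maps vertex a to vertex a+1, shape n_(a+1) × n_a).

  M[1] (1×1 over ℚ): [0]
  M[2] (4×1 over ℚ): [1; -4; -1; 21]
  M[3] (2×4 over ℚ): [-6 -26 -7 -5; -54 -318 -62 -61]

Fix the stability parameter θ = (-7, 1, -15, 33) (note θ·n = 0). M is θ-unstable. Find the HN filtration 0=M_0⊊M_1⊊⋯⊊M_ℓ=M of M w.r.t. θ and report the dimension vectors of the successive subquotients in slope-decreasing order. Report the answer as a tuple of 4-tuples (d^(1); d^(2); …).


Interval decomposition of M: I[1,1], I[2,4], I[3,3]^2, I[3,4].
HN type (ℓ=3): μ^(1)=33; μ^(2)=-7; μ^(3)=-15

((0, 0, 0, 2); (1, 1, 1, 0); (0, 0, 3, 0))


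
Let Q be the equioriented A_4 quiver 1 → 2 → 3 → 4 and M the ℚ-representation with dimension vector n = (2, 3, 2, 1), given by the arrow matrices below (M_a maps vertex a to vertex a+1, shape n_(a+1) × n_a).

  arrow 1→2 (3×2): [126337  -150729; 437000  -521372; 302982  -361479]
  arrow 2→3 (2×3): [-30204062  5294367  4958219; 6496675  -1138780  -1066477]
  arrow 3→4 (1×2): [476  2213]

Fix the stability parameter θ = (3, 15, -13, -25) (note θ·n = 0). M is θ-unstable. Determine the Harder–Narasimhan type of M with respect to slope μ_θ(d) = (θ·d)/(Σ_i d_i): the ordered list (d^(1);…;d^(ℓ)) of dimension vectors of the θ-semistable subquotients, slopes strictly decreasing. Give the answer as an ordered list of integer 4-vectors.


Interval decomposition of M: I[1,3], I[1,4], I[2,2].
HN type (ℓ=3): μ^(1)=15; μ^(2)=5/3; μ^(3)=-5

((0, 1, 0, 0); (1, 1, 1, 0); (1, 1, 1, 1))


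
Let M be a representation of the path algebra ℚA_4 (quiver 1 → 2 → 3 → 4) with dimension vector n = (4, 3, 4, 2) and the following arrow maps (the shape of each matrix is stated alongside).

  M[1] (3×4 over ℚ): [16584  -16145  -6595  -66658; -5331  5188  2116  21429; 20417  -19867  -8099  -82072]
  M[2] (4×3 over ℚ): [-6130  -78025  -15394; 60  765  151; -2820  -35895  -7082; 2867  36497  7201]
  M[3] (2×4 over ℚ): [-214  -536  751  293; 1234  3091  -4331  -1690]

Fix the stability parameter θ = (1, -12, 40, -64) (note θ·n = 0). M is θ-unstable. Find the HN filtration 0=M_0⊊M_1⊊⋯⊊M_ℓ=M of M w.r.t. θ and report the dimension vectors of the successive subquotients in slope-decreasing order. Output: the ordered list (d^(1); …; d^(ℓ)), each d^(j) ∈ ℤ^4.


Barcode: M ≅ I[1,1], I[1,3], I[1,4]^2, I[3,3]. HN layers by μ_θ (4 steps, strictly decreasing):
  μ^(1)=40; μ^(2)=1; μ^(3)=-11/2; μ^(4)=-35/4

((0, 0, 2, 0); (1, 0, 0, 0); (1, 1, 0, 0); (2, 2, 2, 2))


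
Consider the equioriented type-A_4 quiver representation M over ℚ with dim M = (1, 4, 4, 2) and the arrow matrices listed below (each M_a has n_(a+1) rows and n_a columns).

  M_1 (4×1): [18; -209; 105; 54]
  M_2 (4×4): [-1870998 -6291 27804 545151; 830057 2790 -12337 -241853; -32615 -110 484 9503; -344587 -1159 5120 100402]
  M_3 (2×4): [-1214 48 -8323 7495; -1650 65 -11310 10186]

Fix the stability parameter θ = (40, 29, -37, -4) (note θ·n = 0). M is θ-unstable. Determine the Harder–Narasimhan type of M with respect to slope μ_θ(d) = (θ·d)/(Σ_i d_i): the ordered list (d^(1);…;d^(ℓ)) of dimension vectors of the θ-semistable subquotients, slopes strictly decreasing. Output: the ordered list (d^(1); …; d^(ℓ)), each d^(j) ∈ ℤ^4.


Interval decomposition of M: I[1,4], I[2,2], I[2,3], I[2,4], I[3,3].
HN type (ℓ=4): μ^(1)=29; μ^(2)=7; μ^(3)=-4; μ^(4)=-37

((0, 1, 0, 0); (1, 1, 1, 1); (0, 2, 2, 1); (0, 0, 1, 0))


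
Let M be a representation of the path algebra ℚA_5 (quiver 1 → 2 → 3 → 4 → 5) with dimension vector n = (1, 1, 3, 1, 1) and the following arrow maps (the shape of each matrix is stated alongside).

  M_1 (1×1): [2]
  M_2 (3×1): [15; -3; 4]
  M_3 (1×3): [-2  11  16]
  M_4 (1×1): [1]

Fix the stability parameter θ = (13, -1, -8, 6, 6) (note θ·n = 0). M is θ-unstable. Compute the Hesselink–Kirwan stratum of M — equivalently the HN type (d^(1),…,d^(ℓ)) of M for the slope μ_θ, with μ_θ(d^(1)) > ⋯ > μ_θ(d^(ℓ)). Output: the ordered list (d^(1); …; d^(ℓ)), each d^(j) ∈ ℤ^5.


Interval decomposition of M: I[1,5], I[3,3]^2.
HN type (ℓ=3): μ^(1)=6; μ^(2)=4/3; μ^(3)=-8

((0, 0, 0, 1, 1); (1, 1, 1, 0, 0); (0, 0, 2, 0, 0))


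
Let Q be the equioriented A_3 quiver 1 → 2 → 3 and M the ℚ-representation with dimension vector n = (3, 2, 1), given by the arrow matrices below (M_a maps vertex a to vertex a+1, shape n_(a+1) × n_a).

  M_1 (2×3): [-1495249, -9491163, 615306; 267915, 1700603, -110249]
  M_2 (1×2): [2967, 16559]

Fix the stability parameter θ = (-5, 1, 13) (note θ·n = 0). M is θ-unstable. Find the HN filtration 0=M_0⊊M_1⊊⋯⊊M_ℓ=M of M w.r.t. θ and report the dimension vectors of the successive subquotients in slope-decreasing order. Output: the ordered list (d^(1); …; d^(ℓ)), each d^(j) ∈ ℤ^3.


Interval decomposition of M: I[1,1], I[1,2], I[1,3].
HN type (ℓ=3): μ^(1)=13; μ^(2)=1; μ^(3)=-5

((0, 0, 1); (0, 2, 0); (3, 0, 0))


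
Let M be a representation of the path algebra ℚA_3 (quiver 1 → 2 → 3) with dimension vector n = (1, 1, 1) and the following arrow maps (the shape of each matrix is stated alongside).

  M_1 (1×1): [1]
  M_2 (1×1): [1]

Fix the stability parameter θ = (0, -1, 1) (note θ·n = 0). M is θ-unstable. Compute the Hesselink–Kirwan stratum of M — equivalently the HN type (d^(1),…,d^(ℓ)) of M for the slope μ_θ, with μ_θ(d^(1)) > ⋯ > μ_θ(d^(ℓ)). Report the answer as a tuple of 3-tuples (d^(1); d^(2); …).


Via rank(M_{q-1}∘⋯∘M_p): M ≅ I[1,3].
μ_θ-semistable layers: μ^(1)=1; μ^(2)=-1/2

((0, 0, 1); (1, 1, 0))


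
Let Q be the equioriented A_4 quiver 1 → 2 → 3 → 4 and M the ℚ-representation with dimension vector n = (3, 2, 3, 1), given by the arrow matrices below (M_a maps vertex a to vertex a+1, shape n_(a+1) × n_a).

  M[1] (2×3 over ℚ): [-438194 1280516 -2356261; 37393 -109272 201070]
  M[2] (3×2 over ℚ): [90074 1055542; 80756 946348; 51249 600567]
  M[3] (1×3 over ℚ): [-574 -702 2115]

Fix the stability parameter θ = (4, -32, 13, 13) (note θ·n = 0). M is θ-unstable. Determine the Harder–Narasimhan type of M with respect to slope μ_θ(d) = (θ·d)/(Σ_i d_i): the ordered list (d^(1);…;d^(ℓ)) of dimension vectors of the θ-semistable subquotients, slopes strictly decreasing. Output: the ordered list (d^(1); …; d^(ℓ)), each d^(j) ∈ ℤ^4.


Via rank(M_{q-1}∘⋯∘M_p): M ≅ I[1,1], I[1,2], I[1,4], I[3,3]^2.
μ_θ-semistable layers: μ^(1)=13; μ^(2)=4; μ^(3)=-14

((0, 0, 3, 1); (1, 0, 0, 0); (2, 2, 0, 0))


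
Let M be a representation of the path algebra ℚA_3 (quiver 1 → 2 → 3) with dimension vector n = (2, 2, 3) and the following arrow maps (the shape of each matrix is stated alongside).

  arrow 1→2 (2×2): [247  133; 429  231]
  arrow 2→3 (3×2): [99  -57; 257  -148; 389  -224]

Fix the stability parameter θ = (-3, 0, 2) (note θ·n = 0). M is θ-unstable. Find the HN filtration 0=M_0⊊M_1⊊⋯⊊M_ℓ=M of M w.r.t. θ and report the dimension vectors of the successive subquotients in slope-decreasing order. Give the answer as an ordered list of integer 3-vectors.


Barcode: M ≅ I[1,1], I[1,3], I[2,3], I[3,3]. HN layers by μ_θ (3 steps, strictly decreasing):
  μ^(1)=2; μ^(2)=0; μ^(3)=-3

((0, 0, 3); (0, 2, 0); (2, 0, 0))
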